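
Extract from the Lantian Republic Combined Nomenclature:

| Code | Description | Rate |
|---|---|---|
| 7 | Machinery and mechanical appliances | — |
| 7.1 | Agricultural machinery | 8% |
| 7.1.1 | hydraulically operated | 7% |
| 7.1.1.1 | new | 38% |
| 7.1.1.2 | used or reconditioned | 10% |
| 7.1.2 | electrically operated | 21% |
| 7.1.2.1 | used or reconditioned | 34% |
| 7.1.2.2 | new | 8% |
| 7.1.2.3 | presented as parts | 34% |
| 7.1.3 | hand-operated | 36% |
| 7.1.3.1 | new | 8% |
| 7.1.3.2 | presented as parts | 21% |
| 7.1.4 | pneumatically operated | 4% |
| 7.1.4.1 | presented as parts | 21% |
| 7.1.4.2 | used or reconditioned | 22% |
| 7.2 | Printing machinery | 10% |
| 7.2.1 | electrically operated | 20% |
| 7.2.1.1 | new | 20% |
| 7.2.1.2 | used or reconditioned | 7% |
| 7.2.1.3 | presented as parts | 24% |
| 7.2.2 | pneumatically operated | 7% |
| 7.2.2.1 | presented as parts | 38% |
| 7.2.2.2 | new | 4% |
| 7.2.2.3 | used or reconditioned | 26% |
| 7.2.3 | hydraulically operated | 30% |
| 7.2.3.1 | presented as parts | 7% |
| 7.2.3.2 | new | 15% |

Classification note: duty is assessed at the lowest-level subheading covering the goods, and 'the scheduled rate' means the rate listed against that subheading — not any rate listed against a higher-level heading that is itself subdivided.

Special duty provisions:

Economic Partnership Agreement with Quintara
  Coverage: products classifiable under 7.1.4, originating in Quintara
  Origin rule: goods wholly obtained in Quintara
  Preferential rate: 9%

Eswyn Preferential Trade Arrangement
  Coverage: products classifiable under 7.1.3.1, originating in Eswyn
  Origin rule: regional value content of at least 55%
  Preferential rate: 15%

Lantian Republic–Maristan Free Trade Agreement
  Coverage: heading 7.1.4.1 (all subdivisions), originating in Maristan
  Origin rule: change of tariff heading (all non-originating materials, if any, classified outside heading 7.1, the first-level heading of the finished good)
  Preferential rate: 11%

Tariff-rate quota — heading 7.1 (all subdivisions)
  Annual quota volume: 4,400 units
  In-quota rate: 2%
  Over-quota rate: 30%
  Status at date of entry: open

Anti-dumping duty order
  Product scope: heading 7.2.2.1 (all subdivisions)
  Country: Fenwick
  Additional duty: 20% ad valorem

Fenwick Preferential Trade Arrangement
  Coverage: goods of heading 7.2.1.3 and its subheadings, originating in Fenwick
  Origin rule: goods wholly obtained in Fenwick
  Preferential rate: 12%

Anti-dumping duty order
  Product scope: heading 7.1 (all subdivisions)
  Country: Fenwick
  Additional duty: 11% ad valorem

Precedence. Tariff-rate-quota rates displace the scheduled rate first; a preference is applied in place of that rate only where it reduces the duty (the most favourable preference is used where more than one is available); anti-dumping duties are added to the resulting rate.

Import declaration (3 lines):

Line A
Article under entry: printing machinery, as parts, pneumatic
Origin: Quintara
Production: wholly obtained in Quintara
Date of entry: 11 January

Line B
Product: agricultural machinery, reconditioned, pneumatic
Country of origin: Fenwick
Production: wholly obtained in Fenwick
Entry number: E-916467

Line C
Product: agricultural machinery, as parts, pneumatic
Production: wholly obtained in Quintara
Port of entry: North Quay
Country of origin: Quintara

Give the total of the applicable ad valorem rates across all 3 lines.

Line A: printing → 7.2; pneumatic → 7.2.2; as parts → 7.2.2.1. Scheduled 38%. Quintara agreement on 7.1.4: 7.2.2.1 not covered. → 38%.
Line B: agricultural → 7.1; pneumatic → 7.1.4; reconditioned → 7.1.4.2. Scheduled 22%. quota on 7.1 open → in-quota 2%; Fenwick agreement on 7.2.1.3: 7.1.4.2 not covered; anti-dumping (Fenwick, 7.1): +11%; total 2% + 11% = 13%. → 13%.
Line C: agricultural → 7.1; pneumatic → 7.1.4; as parts → 7.1.4.1. Scheduled 21%. quota on 7.1 open → in-quota 2%; Quintara agreement on 7.1.4: wholly obtained → 9% available; preference 9% not lower than 2% → no reduction. → 2%.
Sum: 38% + 13% + 2% = 53%.

53%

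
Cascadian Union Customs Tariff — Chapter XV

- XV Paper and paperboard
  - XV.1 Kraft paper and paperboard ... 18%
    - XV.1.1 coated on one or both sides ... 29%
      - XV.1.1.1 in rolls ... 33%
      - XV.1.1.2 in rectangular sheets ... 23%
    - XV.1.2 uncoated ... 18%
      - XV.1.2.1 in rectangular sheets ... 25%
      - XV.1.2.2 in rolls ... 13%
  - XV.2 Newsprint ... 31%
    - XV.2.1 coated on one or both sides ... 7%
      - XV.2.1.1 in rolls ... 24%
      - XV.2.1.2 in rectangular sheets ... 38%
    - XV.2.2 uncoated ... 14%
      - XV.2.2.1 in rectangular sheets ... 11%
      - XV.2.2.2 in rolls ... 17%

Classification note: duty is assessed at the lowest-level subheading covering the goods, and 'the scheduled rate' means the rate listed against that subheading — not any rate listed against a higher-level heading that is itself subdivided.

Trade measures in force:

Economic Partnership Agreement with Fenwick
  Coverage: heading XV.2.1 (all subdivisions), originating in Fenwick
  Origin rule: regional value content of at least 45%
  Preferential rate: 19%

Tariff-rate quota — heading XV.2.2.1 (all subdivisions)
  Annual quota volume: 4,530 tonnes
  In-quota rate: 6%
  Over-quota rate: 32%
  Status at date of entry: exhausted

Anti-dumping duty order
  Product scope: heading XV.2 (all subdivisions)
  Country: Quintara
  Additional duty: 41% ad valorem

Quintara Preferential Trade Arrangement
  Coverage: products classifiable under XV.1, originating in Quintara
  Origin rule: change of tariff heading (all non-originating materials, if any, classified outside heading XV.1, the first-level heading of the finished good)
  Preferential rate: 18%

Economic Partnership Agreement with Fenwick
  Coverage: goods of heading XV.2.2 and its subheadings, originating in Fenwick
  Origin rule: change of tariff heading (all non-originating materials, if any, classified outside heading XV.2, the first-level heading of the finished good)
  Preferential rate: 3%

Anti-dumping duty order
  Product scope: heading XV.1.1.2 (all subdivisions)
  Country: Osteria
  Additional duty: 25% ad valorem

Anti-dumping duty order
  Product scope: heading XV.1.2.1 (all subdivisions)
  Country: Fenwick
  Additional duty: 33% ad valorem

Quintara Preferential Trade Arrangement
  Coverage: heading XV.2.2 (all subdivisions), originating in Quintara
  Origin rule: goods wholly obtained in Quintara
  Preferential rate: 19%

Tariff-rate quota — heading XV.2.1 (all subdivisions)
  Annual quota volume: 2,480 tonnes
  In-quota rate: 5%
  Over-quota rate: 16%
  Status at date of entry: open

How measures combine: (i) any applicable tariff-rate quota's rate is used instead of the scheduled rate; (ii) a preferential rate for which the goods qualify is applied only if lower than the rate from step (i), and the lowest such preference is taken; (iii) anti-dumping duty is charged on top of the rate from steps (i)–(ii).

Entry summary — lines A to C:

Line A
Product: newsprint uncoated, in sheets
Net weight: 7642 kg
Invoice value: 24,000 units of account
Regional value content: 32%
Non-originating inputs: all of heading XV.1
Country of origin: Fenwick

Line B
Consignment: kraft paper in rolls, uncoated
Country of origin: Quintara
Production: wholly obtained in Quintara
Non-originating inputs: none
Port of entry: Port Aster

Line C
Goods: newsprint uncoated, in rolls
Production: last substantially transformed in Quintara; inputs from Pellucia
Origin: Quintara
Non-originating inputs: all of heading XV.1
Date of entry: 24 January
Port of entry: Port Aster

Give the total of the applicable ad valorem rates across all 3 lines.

Line A: newsprint → XV.2; uncoated → XV.2.2; in sheets → XV.2.2.1. Scheduled 11%. quota on XV.2.2.1 exhausted → over-quota 32%; Fenwick agreement on XV.2.1: XV.2.2.1 not covered; Fenwick agreement on XV.2.2: CTH met → 3% available; preferential 3%. → 3%.
Line B: kraft paper → XV.1; uncoated → XV.1.2; in rolls → XV.1.2.2. Scheduled 13%. Quintara agreement on XV.1: CTH met → 18% available; Quintara agreement on XV.2.2: XV.1.2.2 not covered; preference 18% not lower than 13% → no reduction. → 13%.
Line C: newsprint → XV.2; uncoated → XV.2.2; in rolls → XV.2.2.2. Scheduled 17%. Quintara agreement on XV.1: XV.2.2.2 not covered; Quintara agreement on XV.2.2: not wholly obtained; anti-dumping (Quintara, XV.2): +41%; total 17% + 41% = 58%. → 58%.
Sum: 3% + 13% + 58% = 74%.

74%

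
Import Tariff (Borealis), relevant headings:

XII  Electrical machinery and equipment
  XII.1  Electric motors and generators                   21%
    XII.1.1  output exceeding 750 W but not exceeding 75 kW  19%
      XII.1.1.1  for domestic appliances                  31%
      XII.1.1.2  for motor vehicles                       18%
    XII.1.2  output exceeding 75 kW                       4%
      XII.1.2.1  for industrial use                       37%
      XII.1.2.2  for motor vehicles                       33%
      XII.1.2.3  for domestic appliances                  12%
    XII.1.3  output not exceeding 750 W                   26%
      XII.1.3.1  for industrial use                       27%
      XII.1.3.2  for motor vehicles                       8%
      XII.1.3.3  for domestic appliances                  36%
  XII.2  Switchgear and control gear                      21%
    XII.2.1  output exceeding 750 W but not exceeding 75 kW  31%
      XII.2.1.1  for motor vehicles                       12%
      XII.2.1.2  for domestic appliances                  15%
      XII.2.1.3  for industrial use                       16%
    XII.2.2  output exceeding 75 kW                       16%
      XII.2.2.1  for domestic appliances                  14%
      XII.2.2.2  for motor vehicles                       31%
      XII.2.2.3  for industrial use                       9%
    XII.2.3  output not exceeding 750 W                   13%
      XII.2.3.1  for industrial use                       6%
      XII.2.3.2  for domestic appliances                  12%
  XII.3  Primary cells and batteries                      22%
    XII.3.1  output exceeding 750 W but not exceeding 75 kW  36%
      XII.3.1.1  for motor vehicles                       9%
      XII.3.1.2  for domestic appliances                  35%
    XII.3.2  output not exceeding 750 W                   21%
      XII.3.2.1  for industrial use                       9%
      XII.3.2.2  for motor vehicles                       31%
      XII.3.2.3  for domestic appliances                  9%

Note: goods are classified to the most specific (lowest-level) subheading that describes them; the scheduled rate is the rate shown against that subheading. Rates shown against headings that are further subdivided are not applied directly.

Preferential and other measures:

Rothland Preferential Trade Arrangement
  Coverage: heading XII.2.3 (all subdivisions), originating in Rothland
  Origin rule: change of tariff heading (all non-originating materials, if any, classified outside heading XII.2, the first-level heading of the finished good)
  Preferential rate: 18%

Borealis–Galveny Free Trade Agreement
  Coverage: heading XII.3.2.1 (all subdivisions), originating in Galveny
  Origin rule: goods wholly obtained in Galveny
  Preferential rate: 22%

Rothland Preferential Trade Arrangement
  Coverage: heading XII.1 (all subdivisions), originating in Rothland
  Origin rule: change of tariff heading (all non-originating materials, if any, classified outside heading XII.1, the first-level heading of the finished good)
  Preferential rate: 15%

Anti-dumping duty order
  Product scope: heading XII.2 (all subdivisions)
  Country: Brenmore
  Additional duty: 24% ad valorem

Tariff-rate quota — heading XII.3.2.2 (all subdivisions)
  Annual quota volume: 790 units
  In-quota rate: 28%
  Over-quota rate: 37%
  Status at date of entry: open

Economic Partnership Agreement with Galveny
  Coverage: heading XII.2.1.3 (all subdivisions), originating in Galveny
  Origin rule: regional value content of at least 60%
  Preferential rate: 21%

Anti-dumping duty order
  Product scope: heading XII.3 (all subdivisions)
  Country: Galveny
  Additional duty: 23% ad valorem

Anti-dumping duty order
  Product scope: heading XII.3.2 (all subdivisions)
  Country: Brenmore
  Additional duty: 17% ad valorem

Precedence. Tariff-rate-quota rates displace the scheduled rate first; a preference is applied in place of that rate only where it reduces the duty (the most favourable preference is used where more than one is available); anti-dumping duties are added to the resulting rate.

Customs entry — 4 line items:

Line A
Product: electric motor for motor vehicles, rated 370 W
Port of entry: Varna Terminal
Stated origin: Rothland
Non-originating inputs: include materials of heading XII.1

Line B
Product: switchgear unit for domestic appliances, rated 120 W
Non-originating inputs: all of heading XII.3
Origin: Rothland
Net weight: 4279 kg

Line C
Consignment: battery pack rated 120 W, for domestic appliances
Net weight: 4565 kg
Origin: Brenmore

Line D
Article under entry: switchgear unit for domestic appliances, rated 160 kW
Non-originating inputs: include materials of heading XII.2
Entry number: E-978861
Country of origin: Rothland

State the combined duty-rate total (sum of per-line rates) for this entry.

60%

Line A: electric motor → XII.1; rated 370 W → XII.1.3; for motor vehicles → XII.1.3.2. Scheduled 8%. Rothland agreement on XII.2.3: XII.1.3.2 not covered; Rothland agreement on XII.1: CTH not met. → 8%.
Line B: switchgear unit → XII.2; rated 120 W → XII.2.3; for domestic appliances → XII.2.3.2. Scheduled 12%. Rothland agreement on XII.2.3: CTH met → 18% available; Rothland agreement on XII.1: XII.2.3.2 not covered; preference 18% not lower than 12% → no reduction. → 12%.
Line C: battery pack → XII.3; rated 120 W → XII.3.2; for domestic appliances → XII.3.2.3. Scheduled 9%. anti-dumping (Brenmore, XII.3.2): +17%; total 9% + 17% = 26%. → 26%.
Line D: switchgear unit → XII.2; rated 160 kW → XII.2.2; for domestic appliances → XII.2.2.1. Scheduled 14%. Rothland agreement on XII.2.3: XII.2.2.1 not covered; Rothland agreement on XII.1: XII.2.2.1 not covered. → 14%.
Sum: 8% + 12% + 26% + 14% = 60%.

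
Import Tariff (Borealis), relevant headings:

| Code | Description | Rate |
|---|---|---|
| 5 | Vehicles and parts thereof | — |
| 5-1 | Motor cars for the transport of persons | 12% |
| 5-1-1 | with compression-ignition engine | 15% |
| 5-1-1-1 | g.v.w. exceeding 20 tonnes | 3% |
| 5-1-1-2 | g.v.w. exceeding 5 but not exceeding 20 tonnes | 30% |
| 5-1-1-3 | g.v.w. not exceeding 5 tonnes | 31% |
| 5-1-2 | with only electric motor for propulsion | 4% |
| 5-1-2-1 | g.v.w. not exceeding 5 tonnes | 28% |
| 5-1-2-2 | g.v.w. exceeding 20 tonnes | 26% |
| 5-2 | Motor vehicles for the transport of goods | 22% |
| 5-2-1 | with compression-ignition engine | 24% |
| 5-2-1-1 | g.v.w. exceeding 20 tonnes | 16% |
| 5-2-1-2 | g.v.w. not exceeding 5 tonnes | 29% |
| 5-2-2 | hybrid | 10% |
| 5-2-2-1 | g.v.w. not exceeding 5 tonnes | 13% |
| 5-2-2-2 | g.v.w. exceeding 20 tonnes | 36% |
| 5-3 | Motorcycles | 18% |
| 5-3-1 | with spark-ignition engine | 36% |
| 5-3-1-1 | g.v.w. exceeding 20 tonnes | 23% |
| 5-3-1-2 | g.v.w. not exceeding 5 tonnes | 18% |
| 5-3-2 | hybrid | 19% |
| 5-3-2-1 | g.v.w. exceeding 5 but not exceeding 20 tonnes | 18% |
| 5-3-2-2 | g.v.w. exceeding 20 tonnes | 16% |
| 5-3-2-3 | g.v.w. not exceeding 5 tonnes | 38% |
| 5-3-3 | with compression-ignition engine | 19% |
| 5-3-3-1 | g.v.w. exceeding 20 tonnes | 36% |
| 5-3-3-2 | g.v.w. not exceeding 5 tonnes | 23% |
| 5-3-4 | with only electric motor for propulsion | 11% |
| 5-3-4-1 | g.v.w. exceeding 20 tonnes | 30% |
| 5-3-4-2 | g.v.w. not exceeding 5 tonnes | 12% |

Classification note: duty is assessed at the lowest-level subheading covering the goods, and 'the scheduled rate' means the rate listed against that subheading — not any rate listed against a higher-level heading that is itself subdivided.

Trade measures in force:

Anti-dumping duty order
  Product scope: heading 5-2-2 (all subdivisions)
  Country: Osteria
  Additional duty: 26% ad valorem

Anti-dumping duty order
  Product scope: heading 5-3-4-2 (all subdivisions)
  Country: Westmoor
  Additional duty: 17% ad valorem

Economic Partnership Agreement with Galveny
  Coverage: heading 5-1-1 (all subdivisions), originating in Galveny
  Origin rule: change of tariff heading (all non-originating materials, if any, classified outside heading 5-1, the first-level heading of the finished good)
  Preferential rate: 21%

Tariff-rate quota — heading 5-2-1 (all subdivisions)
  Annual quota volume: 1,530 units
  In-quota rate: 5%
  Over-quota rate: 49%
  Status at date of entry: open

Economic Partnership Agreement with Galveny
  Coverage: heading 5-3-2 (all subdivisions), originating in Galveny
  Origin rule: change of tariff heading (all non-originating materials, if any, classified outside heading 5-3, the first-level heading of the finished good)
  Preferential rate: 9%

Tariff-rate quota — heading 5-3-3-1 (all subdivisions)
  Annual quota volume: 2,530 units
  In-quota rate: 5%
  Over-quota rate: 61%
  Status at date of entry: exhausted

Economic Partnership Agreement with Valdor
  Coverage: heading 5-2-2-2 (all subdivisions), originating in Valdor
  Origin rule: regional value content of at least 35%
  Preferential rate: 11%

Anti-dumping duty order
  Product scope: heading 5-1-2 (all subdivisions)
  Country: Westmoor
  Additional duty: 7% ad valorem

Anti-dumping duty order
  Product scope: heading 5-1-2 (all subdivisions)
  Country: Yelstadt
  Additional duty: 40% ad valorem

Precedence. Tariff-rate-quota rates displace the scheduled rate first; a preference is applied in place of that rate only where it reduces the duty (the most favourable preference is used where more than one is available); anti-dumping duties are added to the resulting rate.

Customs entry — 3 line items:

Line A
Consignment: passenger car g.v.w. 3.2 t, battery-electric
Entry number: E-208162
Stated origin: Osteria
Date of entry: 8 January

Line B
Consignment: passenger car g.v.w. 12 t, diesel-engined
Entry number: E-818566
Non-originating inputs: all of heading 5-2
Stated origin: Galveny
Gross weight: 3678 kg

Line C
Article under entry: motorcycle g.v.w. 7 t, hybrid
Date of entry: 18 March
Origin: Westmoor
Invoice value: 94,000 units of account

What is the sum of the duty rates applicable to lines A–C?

67%

Line A: passenger car → 5-1; battery-electric → 5-1-2; g.v.w. 3.2 t → 5-1-2-1. Scheduled 28%. No special measure applies. → 28%.
Line B: passenger car → 5-1; diesel-engined → 5-1-1; g.v.w. 12 t → 5-1-1-2. Scheduled 30%. Galveny agreement on 5-1-1: CTH met → 21% available; Galveny agreement on 5-3-2: 5-1-1-2 not covered; preferential 21%. → 21%.
Line C: motorcycle → 5-3; hybrid → 5-3-2; g.v.w. 7 t → 5-3-2-1. Scheduled 18%. No special measure applies. → 18%.
Sum: 28% + 21% + 18% = 67%.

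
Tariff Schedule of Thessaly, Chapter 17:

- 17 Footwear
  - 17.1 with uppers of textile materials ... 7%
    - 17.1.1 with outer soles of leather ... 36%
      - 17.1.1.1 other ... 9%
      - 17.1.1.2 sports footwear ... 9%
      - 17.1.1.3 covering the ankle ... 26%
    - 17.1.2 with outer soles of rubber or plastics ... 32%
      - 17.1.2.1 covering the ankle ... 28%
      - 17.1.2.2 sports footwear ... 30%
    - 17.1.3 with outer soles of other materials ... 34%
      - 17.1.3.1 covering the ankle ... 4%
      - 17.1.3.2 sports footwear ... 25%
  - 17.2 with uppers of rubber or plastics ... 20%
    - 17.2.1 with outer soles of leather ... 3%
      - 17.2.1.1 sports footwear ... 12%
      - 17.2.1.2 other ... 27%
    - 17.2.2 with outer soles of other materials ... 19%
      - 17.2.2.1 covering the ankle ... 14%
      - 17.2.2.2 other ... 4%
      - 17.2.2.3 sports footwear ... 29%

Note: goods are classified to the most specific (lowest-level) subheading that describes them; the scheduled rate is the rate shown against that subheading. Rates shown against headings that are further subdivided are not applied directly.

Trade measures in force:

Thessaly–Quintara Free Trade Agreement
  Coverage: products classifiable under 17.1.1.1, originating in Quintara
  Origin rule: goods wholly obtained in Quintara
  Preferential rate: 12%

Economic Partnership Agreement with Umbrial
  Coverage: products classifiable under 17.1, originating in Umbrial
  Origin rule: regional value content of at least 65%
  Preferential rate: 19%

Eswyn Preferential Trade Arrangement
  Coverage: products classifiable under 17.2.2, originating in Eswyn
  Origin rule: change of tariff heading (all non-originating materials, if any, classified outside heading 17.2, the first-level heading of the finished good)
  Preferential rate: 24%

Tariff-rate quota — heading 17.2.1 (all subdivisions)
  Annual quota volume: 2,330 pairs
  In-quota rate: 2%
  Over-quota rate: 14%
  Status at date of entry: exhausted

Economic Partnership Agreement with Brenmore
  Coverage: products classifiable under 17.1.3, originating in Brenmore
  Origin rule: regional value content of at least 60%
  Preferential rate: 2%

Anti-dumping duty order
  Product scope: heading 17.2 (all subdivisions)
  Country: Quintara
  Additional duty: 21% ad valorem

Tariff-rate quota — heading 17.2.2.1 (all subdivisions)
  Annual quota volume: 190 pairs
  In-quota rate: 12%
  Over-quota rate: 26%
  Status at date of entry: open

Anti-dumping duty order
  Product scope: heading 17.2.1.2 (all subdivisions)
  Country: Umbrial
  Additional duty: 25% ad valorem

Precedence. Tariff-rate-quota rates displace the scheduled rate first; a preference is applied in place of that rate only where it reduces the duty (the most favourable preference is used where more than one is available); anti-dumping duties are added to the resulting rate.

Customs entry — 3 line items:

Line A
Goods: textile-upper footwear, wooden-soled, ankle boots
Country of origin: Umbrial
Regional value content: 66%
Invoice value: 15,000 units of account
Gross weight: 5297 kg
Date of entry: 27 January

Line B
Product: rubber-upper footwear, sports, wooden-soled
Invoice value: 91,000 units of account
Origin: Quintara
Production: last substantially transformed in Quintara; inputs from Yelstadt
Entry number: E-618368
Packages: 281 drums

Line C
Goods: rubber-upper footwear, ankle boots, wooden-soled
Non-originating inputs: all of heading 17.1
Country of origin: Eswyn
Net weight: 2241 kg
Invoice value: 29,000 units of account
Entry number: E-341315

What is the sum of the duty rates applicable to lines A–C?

Line A: textile-upper → 17.1; wooden-soled → 17.1.3; ankle boots → 17.1.3.1. Scheduled 4%. Umbrial agreement on 17.1: RVC ≥ 65% → 19% available; preference 19% not lower than 4% → no reduction. → 4%.
Line B: rubber-upper → 17.2; wooden-soled → 17.2.2; sports → 17.2.2.3. Scheduled 29%. Quintara agreement on 17.1.1.1: 17.2.2.3 not covered; anti-dumping (Quintara, 17.2): +21%; total 29% + 21% = 50%. → 50%.
Line C: rubber-upper → 17.2; wooden-soled → 17.2.2; ankle boots → 17.2.2.1. Scheduled 14%. quota on 17.2.2.1 open → in-quota 12%; Eswyn agreement on 17.2.2: CTH met → 24% available; preference 24% not lower than 12% → no reduction. → 12%.
Sum: 4% + 50% + 12% = 66%.

66%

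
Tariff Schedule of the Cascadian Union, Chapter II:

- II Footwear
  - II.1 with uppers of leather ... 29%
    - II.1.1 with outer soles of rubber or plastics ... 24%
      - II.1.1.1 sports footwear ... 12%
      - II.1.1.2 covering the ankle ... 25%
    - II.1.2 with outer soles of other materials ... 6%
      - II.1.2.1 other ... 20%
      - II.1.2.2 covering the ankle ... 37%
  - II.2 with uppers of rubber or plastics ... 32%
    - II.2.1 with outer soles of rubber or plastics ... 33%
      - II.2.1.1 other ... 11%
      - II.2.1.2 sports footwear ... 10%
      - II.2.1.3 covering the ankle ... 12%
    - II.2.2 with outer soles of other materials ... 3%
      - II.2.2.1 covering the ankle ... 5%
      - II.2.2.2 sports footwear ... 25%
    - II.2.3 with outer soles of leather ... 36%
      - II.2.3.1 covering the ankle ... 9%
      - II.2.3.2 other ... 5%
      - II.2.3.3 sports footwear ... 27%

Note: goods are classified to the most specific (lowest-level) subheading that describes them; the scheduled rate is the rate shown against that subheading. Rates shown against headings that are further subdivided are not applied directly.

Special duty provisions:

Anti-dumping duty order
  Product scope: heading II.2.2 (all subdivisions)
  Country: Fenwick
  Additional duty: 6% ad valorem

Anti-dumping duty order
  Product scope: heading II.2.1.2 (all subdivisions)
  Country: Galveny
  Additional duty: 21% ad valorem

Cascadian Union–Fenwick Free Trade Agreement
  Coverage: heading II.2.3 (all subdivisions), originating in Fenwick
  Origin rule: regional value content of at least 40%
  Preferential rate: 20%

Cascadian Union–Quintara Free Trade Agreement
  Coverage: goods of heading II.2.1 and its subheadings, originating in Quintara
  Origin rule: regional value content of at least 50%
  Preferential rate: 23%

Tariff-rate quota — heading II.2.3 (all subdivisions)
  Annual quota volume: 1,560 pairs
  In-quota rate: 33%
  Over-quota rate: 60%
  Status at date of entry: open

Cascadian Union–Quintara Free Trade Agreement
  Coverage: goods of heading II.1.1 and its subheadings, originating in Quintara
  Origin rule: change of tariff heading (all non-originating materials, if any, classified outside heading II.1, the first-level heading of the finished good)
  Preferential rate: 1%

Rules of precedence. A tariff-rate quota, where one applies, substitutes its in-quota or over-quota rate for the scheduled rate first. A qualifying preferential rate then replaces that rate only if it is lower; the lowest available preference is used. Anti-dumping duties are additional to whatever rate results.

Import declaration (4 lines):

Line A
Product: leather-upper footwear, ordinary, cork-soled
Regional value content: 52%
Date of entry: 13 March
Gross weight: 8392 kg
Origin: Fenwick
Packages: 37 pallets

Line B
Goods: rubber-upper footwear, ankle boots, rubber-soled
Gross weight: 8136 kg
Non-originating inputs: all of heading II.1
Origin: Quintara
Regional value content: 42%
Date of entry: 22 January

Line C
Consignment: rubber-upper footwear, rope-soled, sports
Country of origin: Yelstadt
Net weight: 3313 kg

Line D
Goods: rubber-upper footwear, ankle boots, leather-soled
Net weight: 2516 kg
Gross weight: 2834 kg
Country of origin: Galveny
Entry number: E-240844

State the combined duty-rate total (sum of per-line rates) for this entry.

90%

Line A: leather-upper → II.1; cork-soled → II.1.2; ordinary → II.1.2.1. Scheduled 20%. Fenwick agreement on II.2.3: II.1.2.1 not covered. → 20%.
Line B: rubber-upper → II.2; rubber-soled → II.2.1; ankle boots → II.2.1.3. Scheduled 12%. Quintara agreement on II.2.1: RVC < 50%; Quintara agreement on II.1.1: II.2.1.3 not covered. → 12%.
Line C: rubber-upper → II.2; rope-soled → II.2.2; sports → II.2.2.2. Scheduled 25%. No special measure applies. → 25%.
Line D: rubber-upper → II.2; leather-soled → II.2.3; ankle boots → II.2.3.1. Scheduled 9%. quota on II.2.3 open → in-quota 33%. → 33%.
Sum: 20% + 12% + 25% + 33% = 90%.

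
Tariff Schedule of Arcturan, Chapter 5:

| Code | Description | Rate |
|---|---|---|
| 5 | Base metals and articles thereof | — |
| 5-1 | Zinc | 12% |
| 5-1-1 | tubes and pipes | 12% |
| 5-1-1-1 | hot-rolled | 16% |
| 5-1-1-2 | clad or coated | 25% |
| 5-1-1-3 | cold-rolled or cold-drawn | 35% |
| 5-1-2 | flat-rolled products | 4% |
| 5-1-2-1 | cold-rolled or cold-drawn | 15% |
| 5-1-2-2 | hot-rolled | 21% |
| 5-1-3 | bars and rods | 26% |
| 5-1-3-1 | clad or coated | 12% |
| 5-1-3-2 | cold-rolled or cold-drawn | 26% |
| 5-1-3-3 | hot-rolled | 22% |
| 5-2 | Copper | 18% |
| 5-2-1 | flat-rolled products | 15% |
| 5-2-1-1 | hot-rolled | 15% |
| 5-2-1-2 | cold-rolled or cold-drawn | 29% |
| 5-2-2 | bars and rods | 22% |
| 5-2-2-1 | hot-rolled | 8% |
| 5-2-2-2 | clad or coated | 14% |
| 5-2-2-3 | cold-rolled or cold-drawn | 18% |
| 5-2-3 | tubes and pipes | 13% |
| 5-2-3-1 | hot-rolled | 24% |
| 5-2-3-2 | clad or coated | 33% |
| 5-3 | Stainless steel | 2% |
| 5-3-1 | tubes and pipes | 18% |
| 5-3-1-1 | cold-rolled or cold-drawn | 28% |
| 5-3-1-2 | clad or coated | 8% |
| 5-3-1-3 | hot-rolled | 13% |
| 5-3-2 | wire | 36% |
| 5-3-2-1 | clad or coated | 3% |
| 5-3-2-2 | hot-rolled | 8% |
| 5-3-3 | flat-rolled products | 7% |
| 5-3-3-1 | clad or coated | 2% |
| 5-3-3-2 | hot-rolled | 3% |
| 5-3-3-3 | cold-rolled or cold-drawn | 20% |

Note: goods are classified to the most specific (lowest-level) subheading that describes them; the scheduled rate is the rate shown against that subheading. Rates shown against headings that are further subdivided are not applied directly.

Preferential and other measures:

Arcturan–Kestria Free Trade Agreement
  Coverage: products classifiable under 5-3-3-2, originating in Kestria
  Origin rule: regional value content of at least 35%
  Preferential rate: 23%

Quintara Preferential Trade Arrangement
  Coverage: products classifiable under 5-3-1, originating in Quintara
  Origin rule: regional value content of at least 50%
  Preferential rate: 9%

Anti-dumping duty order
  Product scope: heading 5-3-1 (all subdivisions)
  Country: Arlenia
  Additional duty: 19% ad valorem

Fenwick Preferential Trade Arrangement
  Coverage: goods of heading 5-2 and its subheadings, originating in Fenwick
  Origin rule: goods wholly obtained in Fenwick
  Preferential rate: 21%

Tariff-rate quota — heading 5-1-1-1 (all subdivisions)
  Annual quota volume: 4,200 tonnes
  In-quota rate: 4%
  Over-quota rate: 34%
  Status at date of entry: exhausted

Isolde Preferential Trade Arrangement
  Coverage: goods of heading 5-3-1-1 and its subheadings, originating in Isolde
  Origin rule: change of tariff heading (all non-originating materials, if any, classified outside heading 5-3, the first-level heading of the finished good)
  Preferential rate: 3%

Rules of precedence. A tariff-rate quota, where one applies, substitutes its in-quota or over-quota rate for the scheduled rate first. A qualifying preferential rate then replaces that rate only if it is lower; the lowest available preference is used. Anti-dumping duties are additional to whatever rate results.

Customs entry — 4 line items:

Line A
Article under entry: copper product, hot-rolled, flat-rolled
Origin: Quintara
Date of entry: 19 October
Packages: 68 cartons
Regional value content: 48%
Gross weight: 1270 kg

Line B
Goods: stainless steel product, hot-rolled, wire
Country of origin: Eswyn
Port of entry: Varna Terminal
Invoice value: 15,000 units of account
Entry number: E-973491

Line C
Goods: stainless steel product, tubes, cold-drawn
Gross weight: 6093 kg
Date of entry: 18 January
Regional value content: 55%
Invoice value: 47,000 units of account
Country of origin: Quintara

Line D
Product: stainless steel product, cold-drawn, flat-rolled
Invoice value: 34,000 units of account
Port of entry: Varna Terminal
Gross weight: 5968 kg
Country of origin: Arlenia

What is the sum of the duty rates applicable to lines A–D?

Line A: copper → 5-2; flat-rolled → 5-2-1; hot-rolled → 5-2-1-1. Scheduled 15%. Quintara agreement on 5-3-1: 5-2-1-1 not covered. → 15%.
Line B: stainless steel → 5-3; wire → 5-3-2; hot-rolled → 5-3-2-2. Scheduled 8%. No special measure applies. → 8%.
Line C: stainless steel → 5-3; tubes → 5-3-1; cold-drawn → 5-3-1-1. Scheduled 28%. Quintara agreement on 5-3-1: RVC ≥ 50% → 9% available; preferential 9%. → 9%.
Line D: stainless steel → 5-3; flat-rolled → 5-3-3; cold-drawn → 5-3-3-3. Scheduled 20%. No special measure applies. → 20%.
Sum: 15% + 8% + 9% + 20% = 52%.

52%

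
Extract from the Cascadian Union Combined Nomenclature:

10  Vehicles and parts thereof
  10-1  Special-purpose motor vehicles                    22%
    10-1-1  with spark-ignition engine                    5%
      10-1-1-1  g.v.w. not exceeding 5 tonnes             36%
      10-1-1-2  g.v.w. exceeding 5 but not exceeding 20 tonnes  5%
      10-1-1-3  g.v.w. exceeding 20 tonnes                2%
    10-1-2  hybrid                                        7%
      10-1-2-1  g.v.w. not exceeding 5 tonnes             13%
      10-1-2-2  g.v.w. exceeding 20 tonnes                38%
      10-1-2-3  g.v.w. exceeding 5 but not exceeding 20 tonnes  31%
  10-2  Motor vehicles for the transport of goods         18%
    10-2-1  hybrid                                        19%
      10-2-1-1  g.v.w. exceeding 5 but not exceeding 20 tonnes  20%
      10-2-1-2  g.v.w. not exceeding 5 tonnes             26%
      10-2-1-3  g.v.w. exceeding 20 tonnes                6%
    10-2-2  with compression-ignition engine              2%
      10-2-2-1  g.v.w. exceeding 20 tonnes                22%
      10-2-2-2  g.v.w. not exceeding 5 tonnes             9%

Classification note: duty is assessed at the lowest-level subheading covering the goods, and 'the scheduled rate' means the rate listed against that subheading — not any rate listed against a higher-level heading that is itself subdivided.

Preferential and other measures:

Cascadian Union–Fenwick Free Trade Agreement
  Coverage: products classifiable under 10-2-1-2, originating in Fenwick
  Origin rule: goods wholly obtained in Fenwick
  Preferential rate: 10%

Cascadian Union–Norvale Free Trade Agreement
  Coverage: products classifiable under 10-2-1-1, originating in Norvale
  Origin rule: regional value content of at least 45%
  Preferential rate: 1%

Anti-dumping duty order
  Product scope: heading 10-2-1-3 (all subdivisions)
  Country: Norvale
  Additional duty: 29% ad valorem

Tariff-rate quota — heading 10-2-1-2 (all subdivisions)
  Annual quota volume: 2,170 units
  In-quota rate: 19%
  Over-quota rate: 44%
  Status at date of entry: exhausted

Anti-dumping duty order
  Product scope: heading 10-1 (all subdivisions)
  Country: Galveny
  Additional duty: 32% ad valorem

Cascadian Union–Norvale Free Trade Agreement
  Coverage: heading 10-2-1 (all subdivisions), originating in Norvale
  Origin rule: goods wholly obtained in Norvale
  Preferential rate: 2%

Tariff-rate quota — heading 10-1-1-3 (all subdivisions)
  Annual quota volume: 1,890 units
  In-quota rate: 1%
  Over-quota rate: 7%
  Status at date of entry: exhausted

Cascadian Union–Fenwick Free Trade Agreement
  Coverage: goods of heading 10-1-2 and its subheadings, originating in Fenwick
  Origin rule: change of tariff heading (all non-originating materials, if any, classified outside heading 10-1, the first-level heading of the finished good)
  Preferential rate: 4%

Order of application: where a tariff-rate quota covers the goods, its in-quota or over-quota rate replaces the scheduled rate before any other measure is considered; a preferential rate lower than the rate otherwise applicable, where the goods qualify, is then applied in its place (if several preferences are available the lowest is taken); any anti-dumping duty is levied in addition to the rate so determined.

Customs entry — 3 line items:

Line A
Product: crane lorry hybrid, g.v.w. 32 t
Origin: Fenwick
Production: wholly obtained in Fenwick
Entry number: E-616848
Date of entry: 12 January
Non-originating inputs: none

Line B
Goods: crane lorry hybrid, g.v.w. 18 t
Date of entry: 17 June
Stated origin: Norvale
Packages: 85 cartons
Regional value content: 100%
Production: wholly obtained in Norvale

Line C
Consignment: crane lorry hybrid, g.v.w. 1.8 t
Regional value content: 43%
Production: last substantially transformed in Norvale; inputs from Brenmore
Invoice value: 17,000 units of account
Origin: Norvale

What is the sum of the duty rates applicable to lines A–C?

48%

Line A: crane lorry → 10-1; hybrid → 10-1-2; g.v.w. 32 t → 10-1-2-2. Scheduled 38%. Fenwick agreement on 10-2-1-2: 10-1-2-2 not covered; Fenwick agreement on 10-1-2: CTH met → 4% available; preferential 4%. → 4%.
Line B: crane lorry → 10-1; hybrid → 10-1-2; g.v.w. 18 t → 10-1-2-3. Scheduled 31%. Norvale agreement on 10-2-1-1: 10-1-2-3 not covered; Norvale agreement on 10-2-1: 10-1-2-3 not covered. → 31%.
Line C: crane lorry → 10-1; hybrid → 10-1-2; g.v.w. 1.8 t → 10-1-2-1. Scheduled 13%. Norvale agreement on 10-2-1-1: 10-1-2-1 not covered; Norvale agreement on 10-2-1: 10-1-2-1 not covered. → 13%.
Sum: 4% + 31% + 13% = 48%.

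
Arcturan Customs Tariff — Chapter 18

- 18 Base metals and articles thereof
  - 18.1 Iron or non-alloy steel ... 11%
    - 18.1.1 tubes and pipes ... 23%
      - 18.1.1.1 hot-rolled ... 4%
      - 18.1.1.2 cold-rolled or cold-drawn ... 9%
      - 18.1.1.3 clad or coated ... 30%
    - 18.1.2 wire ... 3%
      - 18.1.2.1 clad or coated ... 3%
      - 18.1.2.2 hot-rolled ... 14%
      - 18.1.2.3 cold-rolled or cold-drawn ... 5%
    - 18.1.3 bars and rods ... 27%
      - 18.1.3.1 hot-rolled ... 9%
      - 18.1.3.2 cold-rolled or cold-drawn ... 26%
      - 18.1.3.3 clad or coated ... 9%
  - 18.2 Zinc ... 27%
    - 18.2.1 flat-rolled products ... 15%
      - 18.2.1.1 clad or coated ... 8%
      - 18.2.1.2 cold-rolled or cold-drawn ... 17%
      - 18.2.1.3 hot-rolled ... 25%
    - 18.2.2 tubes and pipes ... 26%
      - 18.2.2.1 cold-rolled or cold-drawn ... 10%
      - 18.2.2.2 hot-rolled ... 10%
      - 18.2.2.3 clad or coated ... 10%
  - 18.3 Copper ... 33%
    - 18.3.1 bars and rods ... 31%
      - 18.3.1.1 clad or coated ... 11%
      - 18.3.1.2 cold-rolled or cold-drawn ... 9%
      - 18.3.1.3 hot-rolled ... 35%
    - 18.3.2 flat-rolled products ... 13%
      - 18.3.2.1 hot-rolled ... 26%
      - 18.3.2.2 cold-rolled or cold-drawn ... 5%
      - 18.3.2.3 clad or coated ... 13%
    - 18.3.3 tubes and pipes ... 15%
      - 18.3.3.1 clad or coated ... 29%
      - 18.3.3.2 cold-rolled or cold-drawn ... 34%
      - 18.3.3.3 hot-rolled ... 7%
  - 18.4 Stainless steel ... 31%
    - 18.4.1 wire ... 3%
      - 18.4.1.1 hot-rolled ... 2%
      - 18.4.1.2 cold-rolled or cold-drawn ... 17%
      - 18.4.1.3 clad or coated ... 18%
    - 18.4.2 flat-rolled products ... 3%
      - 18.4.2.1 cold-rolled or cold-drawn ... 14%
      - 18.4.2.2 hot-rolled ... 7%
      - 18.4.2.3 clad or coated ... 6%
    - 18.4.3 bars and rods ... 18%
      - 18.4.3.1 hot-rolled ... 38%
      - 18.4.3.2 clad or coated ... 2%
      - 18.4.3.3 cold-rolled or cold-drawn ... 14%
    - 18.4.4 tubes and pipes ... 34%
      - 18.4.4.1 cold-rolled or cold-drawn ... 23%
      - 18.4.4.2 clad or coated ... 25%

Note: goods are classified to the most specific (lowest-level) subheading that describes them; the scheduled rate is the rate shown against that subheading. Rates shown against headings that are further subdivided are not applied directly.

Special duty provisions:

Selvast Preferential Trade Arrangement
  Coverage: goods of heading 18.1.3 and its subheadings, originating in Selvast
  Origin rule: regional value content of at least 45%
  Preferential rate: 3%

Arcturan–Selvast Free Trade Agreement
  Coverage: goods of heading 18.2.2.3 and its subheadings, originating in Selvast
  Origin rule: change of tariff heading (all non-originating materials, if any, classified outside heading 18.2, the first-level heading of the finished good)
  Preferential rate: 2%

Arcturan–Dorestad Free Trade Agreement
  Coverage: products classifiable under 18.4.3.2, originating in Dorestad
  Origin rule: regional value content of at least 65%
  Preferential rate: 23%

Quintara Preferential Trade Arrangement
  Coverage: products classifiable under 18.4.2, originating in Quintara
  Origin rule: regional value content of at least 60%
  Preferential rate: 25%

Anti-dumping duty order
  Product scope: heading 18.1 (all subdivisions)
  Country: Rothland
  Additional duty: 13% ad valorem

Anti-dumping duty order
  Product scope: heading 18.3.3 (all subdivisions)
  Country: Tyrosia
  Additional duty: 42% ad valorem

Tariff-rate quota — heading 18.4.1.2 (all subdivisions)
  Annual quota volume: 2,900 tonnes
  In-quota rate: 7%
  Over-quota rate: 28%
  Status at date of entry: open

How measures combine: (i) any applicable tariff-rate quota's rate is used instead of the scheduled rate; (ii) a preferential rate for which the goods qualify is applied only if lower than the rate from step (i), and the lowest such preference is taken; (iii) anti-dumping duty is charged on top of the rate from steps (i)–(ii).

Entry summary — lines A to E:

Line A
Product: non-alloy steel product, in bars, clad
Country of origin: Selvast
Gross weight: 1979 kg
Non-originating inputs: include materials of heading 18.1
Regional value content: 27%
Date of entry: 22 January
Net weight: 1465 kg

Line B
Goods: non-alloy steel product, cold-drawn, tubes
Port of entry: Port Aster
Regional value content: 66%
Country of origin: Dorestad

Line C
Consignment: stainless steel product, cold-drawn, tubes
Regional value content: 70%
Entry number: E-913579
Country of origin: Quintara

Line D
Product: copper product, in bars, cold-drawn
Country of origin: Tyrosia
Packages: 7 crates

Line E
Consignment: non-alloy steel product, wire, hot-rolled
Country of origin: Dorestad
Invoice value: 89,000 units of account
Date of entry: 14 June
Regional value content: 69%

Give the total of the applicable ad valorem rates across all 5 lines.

64%

Line A: non-alloy steel → 18.1; in bars → 18.1.3; clad → 18.1.3.3. Scheduled 9%. Selvast agreement on 18.1.3: RVC < 45%; Selvast agreement on 18.2.2.3: 18.1.3.3 not covered. → 9%.
Line B: non-alloy steel → 18.1; tubes → 18.1.1; cold-drawn → 18.1.1.2. Scheduled 9%. Dorestad agreement on 18.4.3.2: 18.1.1.2 not covered. → 9%.
Line C: stainless steel → 18.4; tubes → 18.4.4; cold-drawn → 18.4.4.1. Scheduled 23%. Quintara agreement on 18.4.2: 18.4.4.1 not covered. → 23%.
Line D: copper → 18.3; in bars → 18.3.1; cold-drawn → 18.3.1.2. Scheduled 9%. No special measure applies. → 9%.
Line E: non-alloy steel → 18.1; wire → 18.1.2; hot-rolled → 18.1.2.2. Scheduled 14%. Dorestad agreement on 18.4.3.2: 18.1.2.2 not covered. → 14%.
Sum: 9% + 9% + 23% + 9% + 14% = 64%.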